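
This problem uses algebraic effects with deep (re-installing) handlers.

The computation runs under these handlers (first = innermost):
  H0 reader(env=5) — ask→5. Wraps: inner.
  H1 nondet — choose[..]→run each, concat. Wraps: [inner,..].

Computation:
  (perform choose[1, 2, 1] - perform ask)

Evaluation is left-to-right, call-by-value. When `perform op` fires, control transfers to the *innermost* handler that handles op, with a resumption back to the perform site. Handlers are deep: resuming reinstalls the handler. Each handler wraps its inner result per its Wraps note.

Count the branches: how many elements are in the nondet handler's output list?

Step-by-step:
choose[1, 2, 1] @ H1
  branch[0] choose=1:
    ask @ H0 ⇒ 5
    H0 returns -4
    H1 returns [-4]
  branch[1] choose=2:
    ask @ H0 ⇒ 5
    H0 returns -3
    H1 returns [-3]
  branch[2] choose=1:
    ask @ H0 ⇒ 5
    H0 returns -4
    H1 returns [-4]
= [-4, -3, -4]

Answer: 3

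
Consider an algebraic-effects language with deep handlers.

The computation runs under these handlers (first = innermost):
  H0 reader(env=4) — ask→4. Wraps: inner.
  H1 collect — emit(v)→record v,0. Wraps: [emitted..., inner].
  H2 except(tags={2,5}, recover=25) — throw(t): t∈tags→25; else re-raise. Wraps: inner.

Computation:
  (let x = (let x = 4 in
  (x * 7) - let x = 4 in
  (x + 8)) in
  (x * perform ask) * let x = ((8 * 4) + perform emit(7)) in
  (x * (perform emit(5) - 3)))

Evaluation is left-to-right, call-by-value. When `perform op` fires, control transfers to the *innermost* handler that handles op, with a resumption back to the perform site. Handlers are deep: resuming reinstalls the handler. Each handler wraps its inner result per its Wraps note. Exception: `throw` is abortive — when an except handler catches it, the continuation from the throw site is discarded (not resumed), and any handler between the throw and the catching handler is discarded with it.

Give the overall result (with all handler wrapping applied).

Working:
ask @ H0 ⇒ 4
emit(7) @ H1 ⇒ out+=7
emit(5) @ H1 ⇒ out+=5
H0 returns -6144
H1 returns [7, 5, -6144]
H2 returns [7, 5, -6144]
= [7, 5, -6144]

Answer: [7, 5, -6144]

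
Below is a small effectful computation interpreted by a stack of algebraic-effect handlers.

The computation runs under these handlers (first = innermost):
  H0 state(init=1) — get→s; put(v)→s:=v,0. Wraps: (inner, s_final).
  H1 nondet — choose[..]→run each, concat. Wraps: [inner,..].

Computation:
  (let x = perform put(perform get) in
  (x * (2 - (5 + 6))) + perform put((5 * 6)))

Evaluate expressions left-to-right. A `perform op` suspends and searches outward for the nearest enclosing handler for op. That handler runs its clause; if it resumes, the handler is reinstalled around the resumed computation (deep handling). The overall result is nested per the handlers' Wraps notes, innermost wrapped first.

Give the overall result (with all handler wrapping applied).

Working:
get @ H0 ⇒ 1
put(1) @ H0 ⇒ s:=1
put(30) @ H0 ⇒ s:=30
H0 returns (0, 30)
H1 returns [(0, 30)]
= [(0, 30)]

Answer: [(0, 30)]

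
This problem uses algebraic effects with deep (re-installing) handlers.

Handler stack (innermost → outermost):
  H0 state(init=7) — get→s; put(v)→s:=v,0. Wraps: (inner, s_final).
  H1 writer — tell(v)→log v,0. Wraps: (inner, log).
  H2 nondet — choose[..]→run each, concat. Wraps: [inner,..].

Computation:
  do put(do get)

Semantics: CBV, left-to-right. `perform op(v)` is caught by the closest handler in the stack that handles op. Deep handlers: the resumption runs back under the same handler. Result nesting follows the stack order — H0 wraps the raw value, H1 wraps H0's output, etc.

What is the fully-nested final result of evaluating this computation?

Evaluation trace:
get @ H0 ⇒ 7
put(7) @ H0 ⇒ s:=7
H0 returns (0, 7)
H1 returns ((0, 7), ())
H2 returns [((0, 7), ())]
= [((0, 7), ())]

Answer: [((0, 7), ())]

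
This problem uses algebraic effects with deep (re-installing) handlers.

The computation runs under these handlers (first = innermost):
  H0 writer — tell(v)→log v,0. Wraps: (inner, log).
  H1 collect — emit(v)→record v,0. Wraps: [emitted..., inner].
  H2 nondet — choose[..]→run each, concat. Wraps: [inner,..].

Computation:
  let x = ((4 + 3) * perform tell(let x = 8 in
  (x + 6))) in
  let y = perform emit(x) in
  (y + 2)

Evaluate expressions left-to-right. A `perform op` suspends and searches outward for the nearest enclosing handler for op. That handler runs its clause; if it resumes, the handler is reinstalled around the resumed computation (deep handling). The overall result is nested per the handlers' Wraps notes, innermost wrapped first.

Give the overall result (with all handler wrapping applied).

Answer: [[0, (2, (14))]]

Evaluation trace:
tell(14) @ H0 ⇒ log+=14
emit(0) @ H1 ⇒ out+=0
H0 returns (2, (14))
H1 returns [0, (2, (14))]
H2 returns [[0, (2, (14))]]
= [[0, (2, (14))]]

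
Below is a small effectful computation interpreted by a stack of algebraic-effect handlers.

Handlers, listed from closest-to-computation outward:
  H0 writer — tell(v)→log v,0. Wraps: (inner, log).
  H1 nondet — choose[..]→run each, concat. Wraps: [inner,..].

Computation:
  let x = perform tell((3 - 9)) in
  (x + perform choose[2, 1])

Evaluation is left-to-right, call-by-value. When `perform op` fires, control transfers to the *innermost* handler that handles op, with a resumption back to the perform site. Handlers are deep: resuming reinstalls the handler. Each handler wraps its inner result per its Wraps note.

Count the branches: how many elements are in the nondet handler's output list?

Answer: 2

Step-by-step:
tell(-6) @ H0 ⇒ log+=-6
choose[2, 1] @ H1
  branch[0] choose=2:
    H0 returns (2, (-6))
    H1 returns [(2, (-6))]
  branch[1] choose=1:
    H0 returns (1, (-6))
    H1 returns [(1, (-6))]
= [(2, (-6)), (1, (-6))]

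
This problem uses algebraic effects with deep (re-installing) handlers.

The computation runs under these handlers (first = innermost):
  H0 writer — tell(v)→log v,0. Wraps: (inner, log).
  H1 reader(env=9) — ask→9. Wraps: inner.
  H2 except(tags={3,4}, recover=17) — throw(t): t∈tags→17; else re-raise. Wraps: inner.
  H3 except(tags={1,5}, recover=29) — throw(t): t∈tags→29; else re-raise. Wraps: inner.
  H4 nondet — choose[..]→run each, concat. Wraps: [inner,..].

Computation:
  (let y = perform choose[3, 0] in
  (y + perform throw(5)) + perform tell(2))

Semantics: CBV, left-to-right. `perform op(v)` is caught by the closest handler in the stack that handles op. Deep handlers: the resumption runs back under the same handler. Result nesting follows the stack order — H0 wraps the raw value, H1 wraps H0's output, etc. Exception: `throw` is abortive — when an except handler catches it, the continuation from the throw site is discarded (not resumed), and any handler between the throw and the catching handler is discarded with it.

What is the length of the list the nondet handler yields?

Answer: 2

Working:
choose[3, 0] @ H4
  branch[0] choose=3:
    throw(5) @ H2 re-raised
    throw(5) @ H3 caught ⇒ 29
    H4 returns [29]
  branch[1] choose=0:
    throw(5) @ H2 re-raised
    throw(5) @ H3 caught ⇒ 29
    H4 returns [29]
= [29, 29]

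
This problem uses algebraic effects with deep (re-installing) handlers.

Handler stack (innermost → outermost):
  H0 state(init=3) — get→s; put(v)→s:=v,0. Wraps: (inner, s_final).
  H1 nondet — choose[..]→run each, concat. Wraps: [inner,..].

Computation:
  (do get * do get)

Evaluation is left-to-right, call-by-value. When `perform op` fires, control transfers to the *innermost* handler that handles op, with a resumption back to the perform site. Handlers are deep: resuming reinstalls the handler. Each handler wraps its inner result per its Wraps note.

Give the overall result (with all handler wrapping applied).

Working:
get @ H0 ⇒ 3
get @ H0 ⇒ 3
H0 returns (9, 3)
H1 returns [(9, 3)]
= [(9, 3)]

Answer: [(9, 3)]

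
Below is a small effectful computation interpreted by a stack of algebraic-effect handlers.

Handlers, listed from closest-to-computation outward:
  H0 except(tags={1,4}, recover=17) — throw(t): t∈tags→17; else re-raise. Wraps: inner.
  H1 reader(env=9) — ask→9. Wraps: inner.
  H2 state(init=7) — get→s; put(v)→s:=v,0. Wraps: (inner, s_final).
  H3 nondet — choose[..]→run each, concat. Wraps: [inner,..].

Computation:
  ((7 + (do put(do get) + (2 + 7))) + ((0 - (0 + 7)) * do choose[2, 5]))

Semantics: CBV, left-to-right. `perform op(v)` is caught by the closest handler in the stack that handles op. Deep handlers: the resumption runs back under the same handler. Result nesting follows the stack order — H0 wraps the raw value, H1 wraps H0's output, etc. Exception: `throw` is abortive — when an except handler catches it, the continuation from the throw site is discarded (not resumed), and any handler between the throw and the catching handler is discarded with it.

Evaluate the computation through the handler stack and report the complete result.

Answer: [(2, 7), (-19, 7)]

Evaluation trace:
get @ H2 ⇒ 7
put(7) @ H2 ⇒ s:=7
choose[2, 5] @ H3
  branch[0] choose=2:
    H0 returns 2
    H1 returns 2
    H2 returns (2, 7)
    H3 returns [(2, 7)]
  branch[1] choose=5:
    H0 returns -19
    H1 returns -19
    H2 returns (-19, 7)
    H3 returns [(-19, 7)]
= [(2, 7), (-19, 7)]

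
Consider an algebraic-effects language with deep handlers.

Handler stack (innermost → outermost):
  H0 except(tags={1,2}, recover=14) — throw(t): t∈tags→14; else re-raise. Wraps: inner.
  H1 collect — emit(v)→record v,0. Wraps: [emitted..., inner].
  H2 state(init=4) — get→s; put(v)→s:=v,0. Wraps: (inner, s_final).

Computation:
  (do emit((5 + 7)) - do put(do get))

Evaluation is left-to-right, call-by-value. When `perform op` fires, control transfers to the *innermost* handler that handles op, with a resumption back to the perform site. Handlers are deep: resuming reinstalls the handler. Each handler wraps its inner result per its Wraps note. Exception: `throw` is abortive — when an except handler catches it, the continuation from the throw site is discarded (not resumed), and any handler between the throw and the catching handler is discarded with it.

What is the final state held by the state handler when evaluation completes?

Answer: 4

Working:
emit(12) @ H1 ⇒ out+=12
get @ H2 ⇒ 4
put(4) @ H2 ⇒ s:=4
H0 returns 0
H1 returns [12, 0]
H2 returns ([12, 0], 4)
= ([12, 0], 4)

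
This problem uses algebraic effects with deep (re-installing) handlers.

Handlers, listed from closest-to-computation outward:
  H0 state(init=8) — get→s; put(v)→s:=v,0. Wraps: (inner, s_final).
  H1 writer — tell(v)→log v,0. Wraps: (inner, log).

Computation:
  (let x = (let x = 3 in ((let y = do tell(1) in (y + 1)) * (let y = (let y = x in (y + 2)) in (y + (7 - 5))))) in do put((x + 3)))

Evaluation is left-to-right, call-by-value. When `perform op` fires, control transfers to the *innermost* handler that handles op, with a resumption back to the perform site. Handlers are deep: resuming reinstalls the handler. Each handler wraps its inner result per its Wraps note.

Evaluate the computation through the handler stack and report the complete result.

Step-by-step:
tell(1) @ H1 ⇒ log+=1
put(10) @ H0 ⇒ s:=10
H0 returns (0, 10)
H1 returns ((0, 10), (1))
= ((0, 10), (1))

Answer: ((0, 10), (1))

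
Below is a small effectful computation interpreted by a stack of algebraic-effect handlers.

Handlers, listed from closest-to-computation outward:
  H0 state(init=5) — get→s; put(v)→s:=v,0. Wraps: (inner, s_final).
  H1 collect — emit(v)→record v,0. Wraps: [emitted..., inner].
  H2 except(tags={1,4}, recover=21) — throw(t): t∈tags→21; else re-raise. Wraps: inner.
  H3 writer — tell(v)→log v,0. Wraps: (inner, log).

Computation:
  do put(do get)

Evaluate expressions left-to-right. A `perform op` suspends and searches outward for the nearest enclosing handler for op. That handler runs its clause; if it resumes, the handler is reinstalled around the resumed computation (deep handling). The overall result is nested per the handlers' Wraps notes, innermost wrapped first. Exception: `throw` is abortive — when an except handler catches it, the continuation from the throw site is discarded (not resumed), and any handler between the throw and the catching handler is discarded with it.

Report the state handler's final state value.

Step-by-step:
get @ H0 ⇒ 5
put(5) @ H0 ⇒ s:=5
H0 returns (0, 5)
H1 returns [(0, 5)]
H2 returns [(0, 5)]
H3 returns ([(0, 5)], ())
= ([(0, 5)], ())

Answer: 5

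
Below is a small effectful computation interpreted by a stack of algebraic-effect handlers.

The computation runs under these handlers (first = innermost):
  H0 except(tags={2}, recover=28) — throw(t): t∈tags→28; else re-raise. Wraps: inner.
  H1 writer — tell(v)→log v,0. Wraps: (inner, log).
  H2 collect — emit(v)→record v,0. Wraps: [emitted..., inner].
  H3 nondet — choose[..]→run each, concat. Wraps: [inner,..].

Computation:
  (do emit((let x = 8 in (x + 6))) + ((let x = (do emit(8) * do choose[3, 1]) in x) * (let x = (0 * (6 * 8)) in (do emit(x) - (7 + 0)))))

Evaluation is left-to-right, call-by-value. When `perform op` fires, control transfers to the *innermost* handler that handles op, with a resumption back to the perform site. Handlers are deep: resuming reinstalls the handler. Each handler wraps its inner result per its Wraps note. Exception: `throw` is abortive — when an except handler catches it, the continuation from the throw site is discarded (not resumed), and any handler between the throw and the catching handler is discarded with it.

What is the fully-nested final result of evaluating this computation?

Evaluation trace:
emit(14) @ H2 ⇒ out+=14
emit(8) @ H2 ⇒ out+=8
choose[3, 1] @ H3
  branch[0] choose=3:
    emit(0) @ H2 ⇒ out+=0
    H0 returns 0
    H1 returns (0, ())
    H2 returns [14, 8, 0, (0, ())]
    H3 returns [[14, 8, 0, (0, ())]]
  branch[1] choose=1:
    emit(0) @ H2 ⇒ out+=0
    H0 returns 0
    H1 returns (0, ())
    H2 returns [14, 8, 0, (0, ())]
    H3 returns [[14, 8, 0, (0, ())]]
= [[14, 8, 0, (0, ())], [14, 8, 0, (0, ())]]

Answer: [[14, 8, 0, (0, ())], [14, 8, 0, (0, ())]]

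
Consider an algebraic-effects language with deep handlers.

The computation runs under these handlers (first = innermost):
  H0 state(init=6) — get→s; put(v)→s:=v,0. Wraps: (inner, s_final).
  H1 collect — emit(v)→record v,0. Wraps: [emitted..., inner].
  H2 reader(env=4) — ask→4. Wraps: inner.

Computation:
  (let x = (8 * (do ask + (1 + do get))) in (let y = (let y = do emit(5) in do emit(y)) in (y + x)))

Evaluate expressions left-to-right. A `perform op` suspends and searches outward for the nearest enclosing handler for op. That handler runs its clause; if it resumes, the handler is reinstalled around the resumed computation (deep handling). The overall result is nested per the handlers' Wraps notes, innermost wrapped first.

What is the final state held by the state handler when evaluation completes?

Step-by-step:
ask @ H2 ⇒ 4
get @ H0 ⇒ 6
emit(5) @ H1 ⇒ out+=5
emit(0) @ H1 ⇒ out+=0
H0 returns (88, 6)
H1 returns [5, 0, (88, 6)]
H2 returns [5, 0, (88, 6)]
= [5, 0, (88, 6)]

Answer: 6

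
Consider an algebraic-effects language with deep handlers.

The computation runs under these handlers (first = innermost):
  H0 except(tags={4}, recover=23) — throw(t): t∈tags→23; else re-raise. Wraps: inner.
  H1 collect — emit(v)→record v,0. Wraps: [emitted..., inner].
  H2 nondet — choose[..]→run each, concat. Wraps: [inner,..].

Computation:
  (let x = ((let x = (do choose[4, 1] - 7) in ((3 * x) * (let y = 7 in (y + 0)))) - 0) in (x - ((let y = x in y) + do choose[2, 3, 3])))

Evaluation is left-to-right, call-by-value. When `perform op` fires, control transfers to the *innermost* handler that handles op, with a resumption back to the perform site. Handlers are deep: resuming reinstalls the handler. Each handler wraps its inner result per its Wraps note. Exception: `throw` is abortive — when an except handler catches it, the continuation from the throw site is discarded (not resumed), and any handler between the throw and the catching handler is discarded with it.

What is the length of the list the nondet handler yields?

Evaluation trace:
choose[4, 1] @ H2
  branch[0] choose=4:
    choose[2, 3, 3] @ H2
      branch[0] choose=2:
        H0 returns -2
        H1 returns [-2]
        H2 returns [[-2]]
      branch[1] choose=3:
        H0 returns -3
        H1 returns [-3]
        H2 returns [[-3]]
      branch[2] choose=3:
        H0 returns -3
        H1 returns [-3]
        H2 returns [[-3]]
  branch[1] choose=1:
    choose[2, 3, 3] @ H2
      branch[0] choose=2:
        H0 returns -2
        H1 returns [-2]
        H2 returns [[-2]]
      branch[1] choose=3:
        H0 returns -3
        H1 returns [-3]
        H2 returns [[-3]]
      branch[2] choose=3:
        H0 returns -3
        H1 returns [-3]
        H2 returns [[-3]]
= [[-2], [-3], [-3], [-2], [-3], [-3]]

Answer: 6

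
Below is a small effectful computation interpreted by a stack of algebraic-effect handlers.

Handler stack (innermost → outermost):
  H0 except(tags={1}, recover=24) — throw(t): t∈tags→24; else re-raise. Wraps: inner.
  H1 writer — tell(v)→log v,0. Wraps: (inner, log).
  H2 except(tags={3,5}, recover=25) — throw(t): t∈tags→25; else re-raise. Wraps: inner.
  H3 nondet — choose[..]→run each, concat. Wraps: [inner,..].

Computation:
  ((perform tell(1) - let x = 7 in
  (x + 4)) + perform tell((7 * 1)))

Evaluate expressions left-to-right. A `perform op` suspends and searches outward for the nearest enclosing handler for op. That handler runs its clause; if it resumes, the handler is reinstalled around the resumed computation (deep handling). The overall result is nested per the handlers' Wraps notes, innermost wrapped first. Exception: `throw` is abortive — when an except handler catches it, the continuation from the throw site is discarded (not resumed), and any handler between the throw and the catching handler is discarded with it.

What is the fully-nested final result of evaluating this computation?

Evaluation trace:
tell(1) @ H1 ⇒ log+=1
tell(7) @ H1 ⇒ log+=7
H0 returns -11
H1 returns (-11, (1, 7))
H2 returns (-11, (1, 7))
H3 returns [(-11, (1, 7))]
= [(-11, (1, 7))]

Answer: [(-11, (1, 7))]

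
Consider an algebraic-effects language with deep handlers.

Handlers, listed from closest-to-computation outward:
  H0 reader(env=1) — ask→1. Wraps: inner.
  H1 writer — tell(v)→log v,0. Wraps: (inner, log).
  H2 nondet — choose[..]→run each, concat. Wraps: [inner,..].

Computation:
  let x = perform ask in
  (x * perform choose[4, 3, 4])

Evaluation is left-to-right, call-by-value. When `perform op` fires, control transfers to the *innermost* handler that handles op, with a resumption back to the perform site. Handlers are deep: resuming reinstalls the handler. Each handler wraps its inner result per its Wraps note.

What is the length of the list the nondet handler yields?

Answer: 3

Working:
ask @ H0 ⇒ 1
choose[4, 3, 4] @ H2
  branch[0] choose=4:
    H0 returns 4
    H1 returns (4, ())
    H2 returns [(4, ())]
  branch[1] choose=3:
    H0 returns 3
    H1 returns (3, ())
    H2 returns [(3, ())]
  branch[2] choose=4:
    H0 returns 4
    H1 returns (4, ())
    H2 returns [(4, ())]
= [(4, ()), (3, ()), (4, ())]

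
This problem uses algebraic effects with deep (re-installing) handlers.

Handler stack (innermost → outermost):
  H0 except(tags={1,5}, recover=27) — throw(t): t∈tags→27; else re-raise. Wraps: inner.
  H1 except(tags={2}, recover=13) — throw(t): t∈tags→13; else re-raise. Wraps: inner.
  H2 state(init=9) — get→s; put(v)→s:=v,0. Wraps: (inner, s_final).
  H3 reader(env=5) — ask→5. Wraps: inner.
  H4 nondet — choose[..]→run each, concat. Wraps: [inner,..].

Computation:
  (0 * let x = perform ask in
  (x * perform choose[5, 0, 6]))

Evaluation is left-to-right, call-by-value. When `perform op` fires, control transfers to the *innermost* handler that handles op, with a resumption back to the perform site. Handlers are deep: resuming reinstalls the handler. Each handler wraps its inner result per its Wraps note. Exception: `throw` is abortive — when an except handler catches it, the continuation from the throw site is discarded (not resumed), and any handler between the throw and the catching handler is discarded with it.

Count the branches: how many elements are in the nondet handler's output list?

Step-by-step:
ask @ H3 ⇒ 5
choose[5, 0, 6] @ H4
  branch[0] choose=5:
    H0 returns 0
    H1 returns 0
    H2 returns (0, 9)
    H3 returns (0, 9)
    H4 returns [(0, 9)]
  branch[1] choose=0:
    H0 returns 0
    H1 returns 0
    H2 returns (0, 9)
    H3 returns (0, 9)
    H4 returns [(0, 9)]
  branch[2] choose=6:
    H0 returns 0
    H1 returns 0
    H2 returns (0, 9)
    H3 returns (0, 9)
    H4 returns [(0, 9)]
= [(0, 9), (0, 9), (0, 9)]

Answer: 3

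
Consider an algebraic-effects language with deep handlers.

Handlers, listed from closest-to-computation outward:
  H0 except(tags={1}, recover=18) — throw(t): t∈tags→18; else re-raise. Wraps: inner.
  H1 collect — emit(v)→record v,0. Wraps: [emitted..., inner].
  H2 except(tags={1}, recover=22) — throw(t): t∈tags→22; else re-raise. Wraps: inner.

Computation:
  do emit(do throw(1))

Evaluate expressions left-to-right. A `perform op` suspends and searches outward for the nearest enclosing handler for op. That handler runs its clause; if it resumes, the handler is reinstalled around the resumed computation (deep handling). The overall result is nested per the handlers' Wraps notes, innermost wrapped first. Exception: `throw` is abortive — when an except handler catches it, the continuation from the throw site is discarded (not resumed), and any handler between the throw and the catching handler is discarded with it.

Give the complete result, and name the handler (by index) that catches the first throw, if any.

Step-by-step:
throw(1) @ H0 caught ⇒ 18
H1 returns [18]
H2 returns [18]
= [18]

Answer: [18] ; first throw caught by: H0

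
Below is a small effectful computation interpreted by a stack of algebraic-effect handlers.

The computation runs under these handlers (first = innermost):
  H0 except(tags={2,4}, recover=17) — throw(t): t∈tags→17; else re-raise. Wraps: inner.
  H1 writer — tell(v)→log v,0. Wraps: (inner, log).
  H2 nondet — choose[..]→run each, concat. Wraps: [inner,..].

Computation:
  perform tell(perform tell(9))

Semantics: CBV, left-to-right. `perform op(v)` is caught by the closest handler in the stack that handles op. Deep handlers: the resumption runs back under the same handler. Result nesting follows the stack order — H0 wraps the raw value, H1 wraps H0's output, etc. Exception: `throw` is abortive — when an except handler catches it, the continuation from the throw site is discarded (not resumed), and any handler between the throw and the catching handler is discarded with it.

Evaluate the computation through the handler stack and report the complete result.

Step-by-step:
tell(9) @ H1 ⇒ log+=9
tell(0) @ H1 ⇒ log+=0
H0 returns 0
H1 returns (0, (9, 0))
H2 returns [(0, (9, 0))]
= [(0, (9, 0))]

Answer: [(0, (9, 0))]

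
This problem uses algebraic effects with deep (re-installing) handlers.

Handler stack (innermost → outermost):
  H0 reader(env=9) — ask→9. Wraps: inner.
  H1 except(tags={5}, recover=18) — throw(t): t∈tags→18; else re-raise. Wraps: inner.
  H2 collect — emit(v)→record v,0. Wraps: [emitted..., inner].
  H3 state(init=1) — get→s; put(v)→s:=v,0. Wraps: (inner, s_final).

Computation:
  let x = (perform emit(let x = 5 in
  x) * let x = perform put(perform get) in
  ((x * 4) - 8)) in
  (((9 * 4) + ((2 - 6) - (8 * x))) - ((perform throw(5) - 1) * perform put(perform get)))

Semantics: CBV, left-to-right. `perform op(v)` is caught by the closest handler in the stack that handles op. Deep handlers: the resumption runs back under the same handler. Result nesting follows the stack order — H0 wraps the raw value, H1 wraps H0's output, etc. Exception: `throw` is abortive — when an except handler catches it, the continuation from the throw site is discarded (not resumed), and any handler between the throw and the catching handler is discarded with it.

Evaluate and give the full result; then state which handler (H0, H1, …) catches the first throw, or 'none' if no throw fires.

Answer: ([5, 18], 1) ; first throw caught by: H1

Step-by-step:
emit(5) @ H2 ⇒ out+=5
get @ H3 ⇒ 1
put(1) @ H3 ⇒ s:=1
throw(5) @ H1 caught ⇒ 18
H2 returns [5, 18]
H3 returns ([5, 18], 1)
= ([5, 18], 1)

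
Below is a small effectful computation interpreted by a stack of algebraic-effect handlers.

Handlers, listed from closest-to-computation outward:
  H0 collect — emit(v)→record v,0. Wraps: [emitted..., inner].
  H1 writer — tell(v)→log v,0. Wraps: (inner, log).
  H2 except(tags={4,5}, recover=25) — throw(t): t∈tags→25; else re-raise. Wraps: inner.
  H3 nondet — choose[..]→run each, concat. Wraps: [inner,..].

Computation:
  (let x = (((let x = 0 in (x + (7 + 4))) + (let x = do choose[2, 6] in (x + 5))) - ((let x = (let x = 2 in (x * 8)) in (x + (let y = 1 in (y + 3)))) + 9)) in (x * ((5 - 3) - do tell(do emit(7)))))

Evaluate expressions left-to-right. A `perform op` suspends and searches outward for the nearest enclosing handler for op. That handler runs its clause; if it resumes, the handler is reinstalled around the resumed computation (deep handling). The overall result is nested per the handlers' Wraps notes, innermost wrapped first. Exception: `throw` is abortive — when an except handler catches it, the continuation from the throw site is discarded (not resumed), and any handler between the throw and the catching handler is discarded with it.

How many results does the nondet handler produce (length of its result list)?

Evaluation trace:
choose[2, 6] @ H3
  branch[0] choose=2:
    emit(7) @ H0 ⇒ out+=7
    tell(0) @ H1 ⇒ log+=0
    H0 returns [7, -22]
    H1 returns ([7, -22], (0))
    H2 returns ([7, -22], (0))
    H3 returns [([7, -22], (0))]
  branch[1] choose=6:
    emit(7) @ H0 ⇒ out+=7
    tell(0) @ H1 ⇒ log+=0
    H0 returns [7, -14]
    H1 returns ([7, -14], (0))
    H2 returns ([7, -14], (0))
    H3 returns [([7, -14], (0))]
= [([7, -22], (0)), ([7, -14], (0))]

Answer: 2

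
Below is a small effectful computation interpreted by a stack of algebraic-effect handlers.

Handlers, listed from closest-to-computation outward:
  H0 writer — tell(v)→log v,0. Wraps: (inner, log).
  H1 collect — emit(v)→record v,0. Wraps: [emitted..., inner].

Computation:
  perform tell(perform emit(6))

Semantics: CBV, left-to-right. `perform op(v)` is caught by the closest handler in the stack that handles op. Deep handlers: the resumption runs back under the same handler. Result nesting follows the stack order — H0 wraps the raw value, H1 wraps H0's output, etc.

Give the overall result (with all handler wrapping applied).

Answer: [6, (0, (0))]

Working:
emit(6) @ H1 ⇒ out+=6
tell(0) @ H0 ⇒ log+=0
H0 returns (0, (0))
H1 returns [6, (0, (0))]
= [6, (0, (0))]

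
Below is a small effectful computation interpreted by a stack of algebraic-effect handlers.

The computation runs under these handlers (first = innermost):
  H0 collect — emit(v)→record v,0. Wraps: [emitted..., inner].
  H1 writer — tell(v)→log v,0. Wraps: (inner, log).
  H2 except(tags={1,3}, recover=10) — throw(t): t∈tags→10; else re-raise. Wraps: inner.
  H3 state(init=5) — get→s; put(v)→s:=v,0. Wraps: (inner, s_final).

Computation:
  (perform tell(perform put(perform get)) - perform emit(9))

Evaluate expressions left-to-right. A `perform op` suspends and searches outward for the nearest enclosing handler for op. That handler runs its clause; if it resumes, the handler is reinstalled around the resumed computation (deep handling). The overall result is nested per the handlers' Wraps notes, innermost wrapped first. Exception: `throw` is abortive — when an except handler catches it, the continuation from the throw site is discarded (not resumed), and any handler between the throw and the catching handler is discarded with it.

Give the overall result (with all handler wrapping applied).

Answer: (([9, 0], (0)), 5)

Evaluation trace:
get @ H3 ⇒ 5
put(5) @ H3 ⇒ s:=5
tell(0) @ H1 ⇒ log+=0
emit(9) @ H0 ⇒ out+=9
H0 returns [9, 0]
H1 returns ([9, 0], (0))
H2 returns ([9, 0], (0))
H3 returns (([9, 0], (0)), 5)
= (([9, 0], (0)), 5)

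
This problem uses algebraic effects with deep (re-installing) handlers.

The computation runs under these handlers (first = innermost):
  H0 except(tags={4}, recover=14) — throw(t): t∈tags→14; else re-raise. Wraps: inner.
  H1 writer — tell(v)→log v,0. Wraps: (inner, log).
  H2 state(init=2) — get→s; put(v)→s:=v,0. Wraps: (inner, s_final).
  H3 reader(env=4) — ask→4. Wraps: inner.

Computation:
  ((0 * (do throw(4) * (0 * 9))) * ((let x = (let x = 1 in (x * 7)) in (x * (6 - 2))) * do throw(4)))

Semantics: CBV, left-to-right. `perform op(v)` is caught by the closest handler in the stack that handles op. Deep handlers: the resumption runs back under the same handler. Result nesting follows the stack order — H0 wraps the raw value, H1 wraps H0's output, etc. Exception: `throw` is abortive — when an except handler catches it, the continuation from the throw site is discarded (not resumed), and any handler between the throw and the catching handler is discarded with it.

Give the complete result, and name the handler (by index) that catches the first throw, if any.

Evaluation trace:
throw(4) @ H0 caught ⇒ 14
H1 returns (14, ())
H2 returns ((14, ()), 2)
H3 returns ((14, ()), 2)
= ((14, ()), 2)

Answer: ((14, ()), 2) ; first throw caught by: H0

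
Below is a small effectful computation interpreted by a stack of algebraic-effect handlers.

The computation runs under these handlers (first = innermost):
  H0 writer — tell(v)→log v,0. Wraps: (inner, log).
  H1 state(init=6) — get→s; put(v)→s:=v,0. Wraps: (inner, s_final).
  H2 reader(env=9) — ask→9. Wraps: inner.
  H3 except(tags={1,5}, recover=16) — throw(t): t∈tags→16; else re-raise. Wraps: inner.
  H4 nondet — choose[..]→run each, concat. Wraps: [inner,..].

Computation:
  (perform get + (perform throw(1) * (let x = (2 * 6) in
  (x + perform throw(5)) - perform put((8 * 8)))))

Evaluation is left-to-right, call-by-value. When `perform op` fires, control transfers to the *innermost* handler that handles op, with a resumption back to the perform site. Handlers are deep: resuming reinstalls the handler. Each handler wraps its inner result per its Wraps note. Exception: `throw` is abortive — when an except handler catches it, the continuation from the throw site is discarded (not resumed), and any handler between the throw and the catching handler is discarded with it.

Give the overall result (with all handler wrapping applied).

Answer: [16]

Evaluation trace:
get @ H1 ⇒ 6
throw(1) @ H3 caught ⇒ 16
H4 returns [16]
= [16]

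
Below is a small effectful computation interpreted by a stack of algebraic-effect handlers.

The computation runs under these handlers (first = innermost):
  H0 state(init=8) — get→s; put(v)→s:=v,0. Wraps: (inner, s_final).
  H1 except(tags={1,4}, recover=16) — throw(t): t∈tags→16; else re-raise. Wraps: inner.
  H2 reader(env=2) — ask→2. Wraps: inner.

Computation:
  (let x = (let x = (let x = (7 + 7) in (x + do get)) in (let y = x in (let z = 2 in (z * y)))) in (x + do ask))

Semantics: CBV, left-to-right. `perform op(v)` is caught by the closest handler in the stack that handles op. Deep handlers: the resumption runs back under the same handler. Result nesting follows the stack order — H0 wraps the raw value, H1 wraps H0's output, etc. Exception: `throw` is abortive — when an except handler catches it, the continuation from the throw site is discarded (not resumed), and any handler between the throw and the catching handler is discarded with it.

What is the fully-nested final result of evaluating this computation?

Answer: (46, 8)

Evaluation trace:
get @ H0 ⇒ 8
ask @ H2 ⇒ 2
H0 returns (46, 8)
H1 returns (46, 8)
H2 returns (46, 8)
= (46, 8)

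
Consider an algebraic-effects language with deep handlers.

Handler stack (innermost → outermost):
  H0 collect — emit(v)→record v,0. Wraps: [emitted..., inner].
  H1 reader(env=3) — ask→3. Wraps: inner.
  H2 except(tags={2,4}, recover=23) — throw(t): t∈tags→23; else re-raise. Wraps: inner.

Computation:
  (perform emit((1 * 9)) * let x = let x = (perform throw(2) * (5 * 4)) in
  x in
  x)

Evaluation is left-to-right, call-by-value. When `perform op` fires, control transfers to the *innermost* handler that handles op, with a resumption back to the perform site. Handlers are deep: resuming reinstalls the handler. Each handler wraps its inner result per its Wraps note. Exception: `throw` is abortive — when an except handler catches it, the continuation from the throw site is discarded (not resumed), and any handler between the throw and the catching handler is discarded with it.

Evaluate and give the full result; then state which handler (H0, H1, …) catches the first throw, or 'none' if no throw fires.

Answer: 23 ; first throw caught by: H2

Evaluation trace:
emit(9) @ H0 ⇒ out+=9
throw(2) @ H2 caught ⇒ 23
= 23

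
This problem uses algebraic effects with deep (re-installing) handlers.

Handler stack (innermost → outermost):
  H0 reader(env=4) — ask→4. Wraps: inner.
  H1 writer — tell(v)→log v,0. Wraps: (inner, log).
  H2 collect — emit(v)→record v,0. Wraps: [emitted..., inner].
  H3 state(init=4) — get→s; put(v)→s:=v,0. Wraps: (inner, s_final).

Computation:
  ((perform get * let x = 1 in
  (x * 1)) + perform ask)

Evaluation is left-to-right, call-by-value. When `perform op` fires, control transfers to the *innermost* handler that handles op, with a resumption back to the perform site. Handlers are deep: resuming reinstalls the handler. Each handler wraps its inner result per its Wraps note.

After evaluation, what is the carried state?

Working:
get @ H3 ⇒ 4
ask @ H0 ⇒ 4
H0 returns 8
H1 returns (8, ())
H2 returns [(8, ())]
H3 returns ([(8, ())], 4)
= ([(8, ())], 4)

Answer: 4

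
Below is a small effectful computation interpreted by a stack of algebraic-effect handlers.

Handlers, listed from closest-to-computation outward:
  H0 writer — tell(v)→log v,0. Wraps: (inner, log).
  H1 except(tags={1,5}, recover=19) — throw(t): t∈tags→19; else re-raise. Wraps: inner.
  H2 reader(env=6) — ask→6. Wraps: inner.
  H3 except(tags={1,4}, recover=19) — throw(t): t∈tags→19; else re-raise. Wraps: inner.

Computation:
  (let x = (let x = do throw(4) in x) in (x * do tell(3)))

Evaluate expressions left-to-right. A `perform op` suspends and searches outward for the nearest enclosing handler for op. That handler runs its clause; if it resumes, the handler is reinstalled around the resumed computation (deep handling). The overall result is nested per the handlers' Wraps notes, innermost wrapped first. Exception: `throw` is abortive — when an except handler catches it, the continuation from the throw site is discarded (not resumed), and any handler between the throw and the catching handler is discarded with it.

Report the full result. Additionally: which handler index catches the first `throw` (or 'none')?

Step-by-step:
throw(4) @ H1 re-raised
throw(4) @ H3 caught ⇒ 19
= 19

Answer: 19 ; first throw caught by: H3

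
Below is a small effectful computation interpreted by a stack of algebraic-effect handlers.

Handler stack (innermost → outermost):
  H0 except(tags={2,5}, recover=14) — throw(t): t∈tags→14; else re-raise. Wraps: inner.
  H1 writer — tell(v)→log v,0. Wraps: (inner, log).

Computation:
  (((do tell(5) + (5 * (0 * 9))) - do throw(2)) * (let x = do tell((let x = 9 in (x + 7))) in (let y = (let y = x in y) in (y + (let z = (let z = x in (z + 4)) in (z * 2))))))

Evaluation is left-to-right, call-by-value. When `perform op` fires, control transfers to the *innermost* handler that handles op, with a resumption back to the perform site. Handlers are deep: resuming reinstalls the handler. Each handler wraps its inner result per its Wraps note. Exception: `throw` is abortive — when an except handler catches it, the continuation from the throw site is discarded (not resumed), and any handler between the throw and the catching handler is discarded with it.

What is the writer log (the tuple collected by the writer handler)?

Answer: (5)

Working:
tell(5) @ H1 ⇒ log+=5
throw(2) @ H0 caught ⇒ 14
H1 returns (14, (5))
= (14, (5))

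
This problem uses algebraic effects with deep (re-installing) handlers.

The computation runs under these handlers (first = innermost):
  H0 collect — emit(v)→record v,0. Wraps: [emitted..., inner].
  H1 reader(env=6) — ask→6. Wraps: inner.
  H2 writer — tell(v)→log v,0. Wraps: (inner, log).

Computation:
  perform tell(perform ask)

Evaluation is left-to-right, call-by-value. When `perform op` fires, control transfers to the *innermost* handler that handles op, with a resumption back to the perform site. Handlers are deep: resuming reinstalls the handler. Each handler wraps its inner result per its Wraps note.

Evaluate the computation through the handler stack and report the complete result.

Evaluation trace:
ask @ H1 ⇒ 6
tell(6) @ H2 ⇒ log+=6
H0 returns [0]
H1 returns [0]
H2 returns ([0], (6))
= ([0], (6))

Answer: ([0], (6))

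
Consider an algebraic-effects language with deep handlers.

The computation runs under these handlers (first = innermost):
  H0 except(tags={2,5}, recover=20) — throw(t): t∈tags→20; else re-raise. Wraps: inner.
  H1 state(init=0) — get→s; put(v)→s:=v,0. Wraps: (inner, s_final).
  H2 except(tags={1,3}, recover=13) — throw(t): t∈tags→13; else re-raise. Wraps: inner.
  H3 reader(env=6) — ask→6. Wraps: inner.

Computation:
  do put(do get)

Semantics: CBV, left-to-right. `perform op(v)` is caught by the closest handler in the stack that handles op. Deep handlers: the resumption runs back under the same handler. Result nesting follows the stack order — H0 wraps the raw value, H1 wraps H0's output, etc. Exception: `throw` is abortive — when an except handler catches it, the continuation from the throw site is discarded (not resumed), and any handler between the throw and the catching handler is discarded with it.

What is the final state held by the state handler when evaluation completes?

Answer: 0

Evaluation trace:
get @ H1 ⇒ 0
put(0) @ H1 ⇒ s:=0
H0 returns 0
H1 returns (0, 0)
H2 returns (0, 0)
H3 returns (0, 0)
= (0, 0)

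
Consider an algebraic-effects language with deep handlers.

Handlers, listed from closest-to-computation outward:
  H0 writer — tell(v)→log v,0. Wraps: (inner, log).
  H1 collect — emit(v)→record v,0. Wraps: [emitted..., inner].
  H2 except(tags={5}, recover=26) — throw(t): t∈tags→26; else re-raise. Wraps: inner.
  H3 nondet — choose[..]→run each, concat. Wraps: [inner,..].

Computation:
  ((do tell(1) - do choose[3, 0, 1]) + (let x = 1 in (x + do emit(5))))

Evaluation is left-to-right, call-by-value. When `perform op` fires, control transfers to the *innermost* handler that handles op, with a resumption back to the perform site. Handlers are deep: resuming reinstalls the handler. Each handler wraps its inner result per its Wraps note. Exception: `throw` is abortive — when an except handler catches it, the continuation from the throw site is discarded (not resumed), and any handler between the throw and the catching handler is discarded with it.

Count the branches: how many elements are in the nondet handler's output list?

Answer: 3

Evaluation trace:
tell(1) @ H0 ⇒ log+=1
choose[3, 0, 1] @ H3
  branch[0] choose=3:
    emit(5) @ H1 ⇒ out+=5
    H0 returns (-2, (1))
    H1 returns [5, (-2, (1))]
    H2 returns [5, (-2, (1))]
    H3 returns [[5, (-2, (1))]]
  branch[1] choose=0:
    emit(5) @ H1 ⇒ out+=5
    H0 returns (1, (1))
    H1 returns [5, (1, (1))]
    H2 returns [5, (1, (1))]
    H3 returns [[5, (1, (1))]]
  branch[2] choose=1:
    emit(5) @ H1 ⇒ out+=5
    H0 returns (0, (1))
    H1 returns [5, (0, (1))]
    H2 returns [5, (0, (1))]
    H3 returns [[5, (0, (1))]]
= [[5, (-2, (1))], [5, (1, (1))], [5, (0, (1))]]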